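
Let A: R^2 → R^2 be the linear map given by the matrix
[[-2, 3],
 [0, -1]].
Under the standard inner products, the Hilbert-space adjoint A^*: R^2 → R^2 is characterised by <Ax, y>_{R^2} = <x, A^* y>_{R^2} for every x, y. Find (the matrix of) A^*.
A^* = A^T =
[[-2, 0],
 [3, -1]]

For real matrices with standard dot products, the defining identity <Ax, y> = <x, A^* y> gives (Ax)^T y = x^T (A^*) y, i.e. x^T A^T y = x^T (A^*) y. Since this holds for all x, y, we must have A^* = A^T. Therefore
A^* =
[[-2, 0],
 [3, -1]].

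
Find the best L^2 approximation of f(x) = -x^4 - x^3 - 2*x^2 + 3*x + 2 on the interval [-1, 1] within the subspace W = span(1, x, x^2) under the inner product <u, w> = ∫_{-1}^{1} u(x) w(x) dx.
g(x) = -20*x^2/7 + 12*x/5 + 73/35

The best approximation g ∈ W is the orthogonal projection of f onto W. Writing g = a_0 + a_1 x + a_2 x^2, the coefficients solve the normal equations G · a = b where
  G_{ij} = <φ_i, φ_j> and b_i = <f, φ_i>, with φ_0 = 1, φ_1 = x, φ_2 = x^2.
G =
  [2, 0, 2/3]
  [0, 2/3, 0]
  [2/3, 0, 2/5],
b = (34/15, 8/5, 26/105).
Solving gives a_0 = 73/35, a_1 = 12/5, a_2 = -20/7, so
  g(x) = -20*x^2/7 + 12*x/5 + 73/35.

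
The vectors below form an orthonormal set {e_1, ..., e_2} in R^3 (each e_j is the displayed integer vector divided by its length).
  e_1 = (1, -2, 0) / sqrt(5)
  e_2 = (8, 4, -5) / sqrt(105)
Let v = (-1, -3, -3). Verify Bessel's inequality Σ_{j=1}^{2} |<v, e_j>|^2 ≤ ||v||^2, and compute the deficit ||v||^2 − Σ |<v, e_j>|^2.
Σ |<v, e_j>|^2 = 110/21; ||v||^2 = 19; deficit = 289/21

Write each e_j = u_j / sqrt(<u_j, u_j>) where u_j is the displayed integer vector. Then <v, e_j> = <v, u_j> / sqrt(<u_j, u_j>), so |<v, e_j>|^2 = <v, u_j>^2 / <u_j, u_j>.
Coefficients: <v, e_1> = 5/sqrt(5), <v, e_2> = -5/sqrt(105).
Square and sum: Σ |<v, e_j>|^2 = 110/21.
Compute ||v||^2 = v·v = 19.
Deficit = 19 − 110/21 = 289/21 ≥ 0, confirming Bessel's inequality. (The deficit equals ||v − Σ <v,e_j> e_j||^2, the squared distance from v to span{e_j}.)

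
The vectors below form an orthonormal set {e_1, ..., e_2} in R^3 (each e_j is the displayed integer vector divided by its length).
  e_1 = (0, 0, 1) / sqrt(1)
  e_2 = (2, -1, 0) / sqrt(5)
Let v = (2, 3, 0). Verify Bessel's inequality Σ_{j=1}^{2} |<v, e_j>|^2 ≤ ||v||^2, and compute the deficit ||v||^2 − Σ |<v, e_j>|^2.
Σ |<v, e_j>|^2 = 1/5; ||v||^2 = 13; deficit = 64/5

Write each e_j = u_j / sqrt(<u_j, u_j>) where u_j is the displayed integer vector. Then <v, e_j> = <v, u_j> / sqrt(<u_j, u_j>), so |<v, e_j>|^2 = <v, u_j>^2 / <u_j, u_j>.
Coefficients: <v, e_1> = 0/sqrt(1), <v, e_2> = 1/sqrt(5).
Square and sum: Σ |<v, e_j>|^2 = 1/5.
Compute ||v||^2 = v·v = 13.
Deficit = 13 − 1/5 = 64/5 ≥ 0, confirming Bessel's inequality. (The deficit equals ||v − Σ <v,e_j> e_j||^2, the squared distance from v to span{e_j}.)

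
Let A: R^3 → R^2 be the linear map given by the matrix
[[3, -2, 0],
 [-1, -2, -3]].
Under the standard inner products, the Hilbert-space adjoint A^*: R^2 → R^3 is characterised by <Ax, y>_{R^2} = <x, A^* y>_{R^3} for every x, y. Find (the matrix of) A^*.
A^* = A^T =
[[3, -1],
 [-2, -2],
 [0, -3]]

For real matrices with standard dot products, the defining identity <Ax, y> = <x, A^* y> gives (Ax)^T y = x^T (A^*) y, i.e. x^T A^T y = x^T (A^*) y. Since this holds for all x, y, we must have A^* = A^T. Therefore
A^* =
[[3, -1],
 [-2, -2],
 [0, -3]].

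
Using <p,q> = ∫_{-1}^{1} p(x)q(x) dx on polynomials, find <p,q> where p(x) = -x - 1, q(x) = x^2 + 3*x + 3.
<p,q> = -26/3

Expand the product: p(x)·q(x) = -x^3 - 4*x^2 - 6*x - 3.
∫_{-1}^{1} of each monomial x^k gives [2/(k+1) if k even, 0 if k odd]. Integrating term-by-term (or equivalently evaluating the antiderivative F(x) = -x^4/4 - 4*x^3/3 - 3*x^2 - 3*x at the endpoints):
  F(1) − F(−1) = -91/12 − (13/12) = -26/3.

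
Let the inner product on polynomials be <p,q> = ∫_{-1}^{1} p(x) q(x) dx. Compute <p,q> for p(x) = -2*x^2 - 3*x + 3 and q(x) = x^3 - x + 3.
<p,q> = 74/5

Expand the product: p(x)·q(x) = -2*x^5 - 3*x^4 + 5*x^3 - 3*x^2 - 12*x + 9.
∫_{-1}^{1} of each monomial x^k gives [2/(k+1) if k even, 0 if k odd]. Integrating term-by-term (or equivalently evaluating the antiderivative F(x) = -x^6/3 - 3*x^5/5 + 5*x^4/4 - x^3 - 6*x^2 + 9*x at the endpoints):
  F(1) − F(−1) = 139/60 − (-749/60) = 74/5.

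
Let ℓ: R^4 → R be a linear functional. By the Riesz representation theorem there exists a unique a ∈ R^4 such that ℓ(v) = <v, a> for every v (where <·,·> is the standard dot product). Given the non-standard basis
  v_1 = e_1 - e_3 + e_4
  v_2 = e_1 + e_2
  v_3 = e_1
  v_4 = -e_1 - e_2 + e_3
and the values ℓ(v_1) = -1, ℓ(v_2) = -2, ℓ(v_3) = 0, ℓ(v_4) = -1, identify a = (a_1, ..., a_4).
a = (0, -2, -3, -4)

Write a = (a_1, ..., a_4) in the standard basis. For each basis vector v_i, ℓ(v_i) = <v_i, a> is a linear equation in the a_j's. Collect the n equations into a matrix system V a = ℓ, where row i of V is v_i (expressed in the standard basis). Since V is invertible (lower-triangular with 1s on the diagonal, up to permutation), solve by back-substitution:
  V =
[[1, 0, -1, 1],
 [1, 1, 0, 0],
 [1, 0, 0, 0],
 [-1, -1, 1, 0]]
  V a = (-1, -2, 0, -1)
Solving gives a = (0, -2, -3, -4).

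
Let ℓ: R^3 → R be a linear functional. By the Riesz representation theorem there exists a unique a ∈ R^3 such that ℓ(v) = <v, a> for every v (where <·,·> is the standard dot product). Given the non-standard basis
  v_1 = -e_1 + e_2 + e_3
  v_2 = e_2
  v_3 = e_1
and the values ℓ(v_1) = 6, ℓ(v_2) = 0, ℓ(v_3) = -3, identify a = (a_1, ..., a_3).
a = (-3, 0, 3)

Write a = (a_1, ..., a_3) in the standard basis. For each basis vector v_i, ℓ(v_i) = <v_i, a> is a linear equation in the a_j's. Collect the n equations into a matrix system V a = ℓ, where row i of V is v_i (expressed in the standard basis). Since V is invertible (lower-triangular with 1s on the diagonal, up to permutation), solve by back-substitution:
  V =
[[-1, 1, 1],
 [0, 1, 0],
 [1, 0, 0]]
  V a = (6, 0, -3)
Solving gives a = (-3, 0, 3).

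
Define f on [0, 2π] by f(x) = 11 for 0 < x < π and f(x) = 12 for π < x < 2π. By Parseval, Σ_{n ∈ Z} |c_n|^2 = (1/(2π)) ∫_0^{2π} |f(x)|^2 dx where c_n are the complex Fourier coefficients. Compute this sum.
Σ |c_n|^2 = 265/2

Parseval equates the L^2 energy of f (normalised by 1/(2π)) with the ℓ^2 sum of its Fourier coefficients: (1/(2π)) ∫_0^{2π} |f|^2 = Σ |c_n|^2.
Compute the left side: (1/(2π)) [∫_0^π 11^2 dx + ∫_π^{2π} 12^2 dx] = (1/(2π)) · (121π + 144π) = (121 + 144)/2 = 265/2.
So Σ_{n ∈ Z} |c_n|^2 = 265/2.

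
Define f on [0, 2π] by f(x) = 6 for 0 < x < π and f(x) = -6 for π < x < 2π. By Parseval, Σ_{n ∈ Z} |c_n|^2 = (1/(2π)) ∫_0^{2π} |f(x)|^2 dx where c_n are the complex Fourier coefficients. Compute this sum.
Σ |c_n|^2 = 36

Parseval equates the L^2 energy of f (normalised by 1/(2π)) with the ℓ^2 sum of its Fourier coefficients: (1/(2π)) ∫_0^{2π} |f|^2 = Σ |c_n|^2.
Compute the left side: (1/(2π)) [∫_0^π 6^2 dx + ∫_π^{2π} (-6)^2 dx] = (1/(2π)) · (36π + 36π) = (36 + 36)/2 = 36.
So Σ_{n ∈ Z} |c_n|^2 = 36.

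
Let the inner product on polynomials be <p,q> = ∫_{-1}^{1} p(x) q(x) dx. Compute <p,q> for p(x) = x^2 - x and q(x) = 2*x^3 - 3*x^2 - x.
<p,q> = -4/3

Expand the product: p(x)·q(x) = 2*x^5 - 5*x^4 + 2*x^3 + x^2.
∫_{-1}^{1} of each monomial x^k gives [2/(k+1) if k even, 0 if k odd]. Integrating term-by-term (or equivalently evaluating the antiderivative F(x) = x^6/3 - x^5 + x^4/2 + x^3/3 at the endpoints):
  F(1) − F(−1) = 1/6 − (3/2) = -4/3.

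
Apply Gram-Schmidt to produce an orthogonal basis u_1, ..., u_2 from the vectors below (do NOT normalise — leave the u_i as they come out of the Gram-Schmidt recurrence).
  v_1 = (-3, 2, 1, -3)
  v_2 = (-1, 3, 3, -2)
Orthogonal basis:
  u_1 = (-3, 2, 1, -3)
  u_2 = (31/23, 33/23, 51/23, 8/23)

Apply the Gram-Schmidt recurrence
  u_1 = v_1
  u_i = v_i − Σ_{j<i} ((v_i · u_j) / (u_j · u_j)) · u_j.

Step by step this gives:
  u_1 = (-3, 2, 1, -3)
  u_2 = (31/23, 33/23, 51/23, 8/23)

Orthogonality check:
  u_2 · u_1 = 0 (should be 0)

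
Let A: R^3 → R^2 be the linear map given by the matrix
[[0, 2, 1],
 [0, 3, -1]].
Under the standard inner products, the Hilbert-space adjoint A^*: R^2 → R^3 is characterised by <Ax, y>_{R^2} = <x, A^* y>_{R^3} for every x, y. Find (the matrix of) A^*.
A^* = A^T =
[[0, 0],
 [2, 3],
 [1, -1]]

For real matrices with standard dot products, the defining identity <Ax, y> = <x, A^* y> gives (Ax)^T y = x^T (A^*) y, i.e. x^T A^T y = x^T (A^*) y. Since this holds for all x, y, we must have A^* = A^T. Therefore
A^* =
[[0, 0],
 [2, 3],
 [1, -1]].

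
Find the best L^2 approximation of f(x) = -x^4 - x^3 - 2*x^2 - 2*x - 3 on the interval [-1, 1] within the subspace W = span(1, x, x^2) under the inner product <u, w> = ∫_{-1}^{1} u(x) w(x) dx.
g(x) = -20*x^2/7 - 13*x/5 - 102/35

The best approximation g ∈ W is the orthogonal projection of f onto W. Writing g = a_0 + a_1 x + a_2 x^2, the coefficients solve the normal equations G · a = b where
  G_{ij} = <φ_i, φ_j> and b_i = <f, φ_i>, with φ_0 = 1, φ_1 = x, φ_2 = x^2.
G =
  [2, 0, 2/3]
  [0, 2/3, 0]
  [2/3, 0, 2/5],
b = (-116/15, -26/15, -108/35).
Solving gives a_0 = -102/35, a_1 = -13/5, a_2 = -20/7, so
  g(x) = -20*x^2/7 - 13*x/5 - 102/35.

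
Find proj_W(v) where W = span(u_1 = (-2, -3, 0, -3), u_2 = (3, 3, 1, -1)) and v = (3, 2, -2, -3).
proj_W(v) = (171/74, 69/37, 79/74, -89/37)

Set up U = [u_1 | ... | u_2] ∈ R^(4×2). The projector onto W = col(U) is P = U (U^T U)^(-1) U^T.
Compute U^T U =
  [22, -12]
  [-12, 20],
and U^T v = (-3, 16).
Solve U^T U · c = U^T v for the coefficients: c = (33/74, 79/74). The projection is proj_W(v) = U c.
Check: (v - proj_W(v)) · u_1 = 0  (should be 0).
Check: (v - proj_W(v)) · u_2 = 0  (should be 0).
Result: proj_W(v) = (171/74, 69/37, 79/74, -89/37).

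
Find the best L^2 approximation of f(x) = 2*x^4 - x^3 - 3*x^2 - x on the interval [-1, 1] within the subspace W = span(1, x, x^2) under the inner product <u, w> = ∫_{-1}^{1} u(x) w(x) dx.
g(x) = -9*x^2/7 - 8*x/5 - 6/35

The best approximation g ∈ W is the orthogonal projection of f onto W. Writing g = a_0 + a_1 x + a_2 x^2, the coefficients solve the normal equations G · a = b where
  G_{ij} = <φ_i, φ_j> and b_i = <f, φ_i>, with φ_0 = 1, φ_1 = x, φ_2 = x^2.
G =
  [2, 0, 2/3]
  [0, 2/3, 0]
  [2/3, 0, 2/5],
b = (-6/5, -16/15, -22/35).
Solving gives a_0 = -6/35, a_1 = -8/5, a_2 = -9/7, so
  g(x) = -9*x^2/7 - 8*x/5 - 6/35.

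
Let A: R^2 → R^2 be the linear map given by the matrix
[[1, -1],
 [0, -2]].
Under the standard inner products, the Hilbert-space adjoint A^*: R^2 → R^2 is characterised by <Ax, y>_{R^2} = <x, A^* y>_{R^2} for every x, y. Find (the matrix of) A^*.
A^* = A^T =
[[1, 0],
 [-1, -2]]

For real matrices with standard dot products, the defining identity <Ax, y> = <x, A^* y> gives (Ax)^T y = x^T (A^*) y, i.e. x^T A^T y = x^T (A^*) y. Since this holds for all x, y, we must have A^* = A^T. Therefore
A^* =
[[1, 0],
 [-1, -2]].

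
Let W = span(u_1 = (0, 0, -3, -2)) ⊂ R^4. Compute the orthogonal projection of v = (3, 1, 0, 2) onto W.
proj_W(v) = (0, 0, 12/13, 8/13)

Set up U = [u_1 | ... | u_1] ∈ R^(4×1). The projector onto W = col(U) is P = U (U^T U)^(-1) U^T.
Compute U^T U =
  [13],
and U^T v = (-4).
Solve U^T U · c = U^T v for the coefficients: c = (-4/13). The projection is proj_W(v) = U c.
Check: (v - proj_W(v)) · u_1 = 0  (should be 0).
Result: proj_W(v) = (0, 0, 12/13, 8/13).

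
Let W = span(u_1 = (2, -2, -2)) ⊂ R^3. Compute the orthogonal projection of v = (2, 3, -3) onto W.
proj_W(v) = (2/3, -2/3, -2/3)

Set up U = [u_1 | ... | u_1] ∈ R^(3×1). The projector onto W = col(U) is P = U (U^T U)^(-1) U^T.
Compute U^T U =
  [12],
and U^T v = (4).
Solve U^T U · c = U^T v for the coefficients: c = (1/3). The projection is proj_W(v) = U c.
Check: (v - proj_W(v)) · u_1 = 0  (should be 0).
Result: proj_W(v) = (2/3, -2/3, -2/3).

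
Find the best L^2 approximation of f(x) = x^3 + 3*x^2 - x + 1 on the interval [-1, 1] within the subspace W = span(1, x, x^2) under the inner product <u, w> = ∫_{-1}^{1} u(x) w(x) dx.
g(x) = 3*x^2 - 2*x/5 + 1

The best approximation g ∈ W is the orthogonal projection of f onto W. Writing g = a_0 + a_1 x + a_2 x^2, the coefficients solve the normal equations G · a = b where
  G_{ij} = <φ_i, φ_j> and b_i = <f, φ_i>, with φ_0 = 1, φ_1 = x, φ_2 = x^2.
G =
  [2, 0, 2/3]
  [0, 2/3, 0]
  [2/3, 0, 2/5],
b = (4, -4/15, 28/15).
Solving gives a_0 = 1, a_1 = -2/5, a_2 = 3, so
  g(x) = 3*x^2 - 2*x/5 + 1.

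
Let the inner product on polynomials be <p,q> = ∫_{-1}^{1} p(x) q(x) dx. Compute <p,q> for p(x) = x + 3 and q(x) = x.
<p,q> = 2/3

Expand the product: p(x)·q(x) = x^2 + 3*x.
∫_{-1}^{1} of each monomial x^k gives [2/(k+1) if k even, 0 if k odd]. Integrating term-by-term (or equivalently evaluating the antiderivative F(x) = x^3/3 + 3*x^2/2 at the endpoints):
  F(1) − F(−1) = 11/6 − (7/6) = 2/3.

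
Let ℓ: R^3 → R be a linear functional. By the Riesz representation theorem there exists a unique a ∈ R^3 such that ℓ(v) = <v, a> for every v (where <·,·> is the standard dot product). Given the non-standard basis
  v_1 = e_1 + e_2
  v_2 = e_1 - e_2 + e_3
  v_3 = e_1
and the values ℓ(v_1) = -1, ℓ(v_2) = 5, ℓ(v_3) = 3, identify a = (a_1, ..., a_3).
a = (3, -4, -2)

Write a = (a_1, ..., a_3) in the standard basis. For each basis vector v_i, ℓ(v_i) = <v_i, a> is a linear equation in the a_j's. Collect the n equations into a matrix system V a = ℓ, where row i of V is v_i (expressed in the standard basis). Since V is invertible (lower-triangular with 1s on the diagonal, up to permutation), solve by back-substitution:
  V =
[[1, 1, 0],
 [1, -1, 1],
 [1, 0, 0]]
  V a = (-1, 5, 3)
Solving gives a = (3, -4, -2).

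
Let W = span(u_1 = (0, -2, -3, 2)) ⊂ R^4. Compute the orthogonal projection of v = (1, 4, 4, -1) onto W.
proj_W(v) = (0, 44/17, 66/17, -44/17)

Set up U = [u_1 | ... | u_1] ∈ R^(4×1). The projector onto W = col(U) is P = U (U^T U)^(-1) U^T.
Compute U^T U =
  [17],
and U^T v = (-22).
Solve U^T U · c = U^T v for the coefficients: c = (-22/17). The projection is proj_W(v) = U c.
Check: (v - proj_W(v)) · u_1 = 0  (should be 0).
Result: proj_W(v) = (0, 44/17, 66/17, -44/17).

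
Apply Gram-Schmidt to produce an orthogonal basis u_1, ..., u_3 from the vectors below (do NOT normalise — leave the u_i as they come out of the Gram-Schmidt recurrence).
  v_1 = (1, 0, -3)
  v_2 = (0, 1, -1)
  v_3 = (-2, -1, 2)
Orthogonal basis:
  u_1 = (1, 0, -3)
  u_2 = (-3/10, 1, -1/10)
  u_3 = (-15/11, -5/11, -5/11)

Apply the Gram-Schmidt recurrence
  u_1 = v_1
  u_i = v_i − Σ_{j<i} ((v_i · u_j) / (u_j · u_j)) · u_j.

Step by step this gives:
  u_1 = (1, 0, -3)
  u_2 = (-3/10, 1, -1/10)
  u_3 = (-15/11, -5/11, -5/11)

Orthogonality check:
  u_2 · u_1 = 0 (should be 0)
  u_3 · u_1 = 0 (should be 0)
  u_3 · u_2 = 0 (should be 0)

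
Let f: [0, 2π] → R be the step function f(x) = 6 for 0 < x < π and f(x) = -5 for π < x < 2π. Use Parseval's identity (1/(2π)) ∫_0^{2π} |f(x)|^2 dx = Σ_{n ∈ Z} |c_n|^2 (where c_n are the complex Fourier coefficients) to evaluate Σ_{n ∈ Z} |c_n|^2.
Σ |c_n|^2 = 61/2

Parseval equates the L^2 energy of f (normalised by 1/(2π)) with the ℓ^2 sum of its Fourier coefficients: (1/(2π)) ∫_0^{2π} |f|^2 = Σ |c_n|^2.
Compute the left side: (1/(2π)) [∫_0^π 6^2 dx + ∫_π^{2π} (-5)^2 dx] = (1/(2π)) · (36π + 25π) = (36 + 25)/2 = 61/2.
So Σ_{n ∈ Z} |c_n|^2 = 61/2.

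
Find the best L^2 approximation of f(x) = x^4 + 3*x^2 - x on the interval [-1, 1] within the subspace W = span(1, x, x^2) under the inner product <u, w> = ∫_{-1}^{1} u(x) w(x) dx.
g(x) = 27*x^2/7 - x - 3/35

The best approximation g ∈ W is the orthogonal projection of f onto W. Writing g = a_0 + a_1 x + a_2 x^2, the coefficients solve the normal equations G · a = b where
  G_{ij} = <φ_i, φ_j> and b_i = <f, φ_i>, with φ_0 = 1, φ_1 = x, φ_2 = x^2.
G =
  [2, 0, 2/3]
  [0, 2/3, 0]
  [2/3, 0, 2/5],
b = (12/5, -2/3, 52/35).
Solving gives a_0 = -3/35, a_1 = -1, a_2 = 27/7, so
  g(x) = 27*x^2/7 - x - 3/35.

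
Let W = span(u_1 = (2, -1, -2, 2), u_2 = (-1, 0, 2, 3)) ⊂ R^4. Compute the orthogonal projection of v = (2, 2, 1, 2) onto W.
proj_W(v) = (17/91, -4/13, 22/91, 173/91)

Set up U = [u_1 | ... | u_2] ∈ R^(4×2). The projector onto W = col(U) is P = U (U^T U)^(-1) U^T.
Compute U^T U =
  [13, 0]
  [0, 14],
and U^T v = (4, 6).
Solve U^T U · c = U^T v for the coefficients: c = (4/13, 3/7). The projection is proj_W(v) = U c.
Check: (v - proj_W(v)) · u_1 = 0  (should be 0).
Check: (v - proj_W(v)) · u_2 = 0  (should be 0).
Result: proj_W(v) = (17/91, -4/13, 22/91, 173/91).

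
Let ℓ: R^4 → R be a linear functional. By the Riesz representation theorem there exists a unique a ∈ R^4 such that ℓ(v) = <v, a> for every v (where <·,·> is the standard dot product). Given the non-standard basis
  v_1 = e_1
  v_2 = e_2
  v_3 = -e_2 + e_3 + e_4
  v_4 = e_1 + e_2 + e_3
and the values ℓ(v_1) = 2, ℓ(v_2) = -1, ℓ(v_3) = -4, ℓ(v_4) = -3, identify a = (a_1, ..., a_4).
a = (2, -1, -4, -1)

Write a = (a_1, ..., a_4) in the standard basis. For each basis vector v_i, ℓ(v_i) = <v_i, a> is a linear equation in the a_j's. Collect the n equations into a matrix system V a = ℓ, where row i of V is v_i (expressed in the standard basis). Since V is invertible (lower-triangular with 1s on the diagonal, up to permutation), solve by back-substitution:
  V =
[[1, 0, 0, 0],
 [0, 1, 0, 0],
 [0, -1, 1, 1],
 [1, 1, 1, 0]]
  V a = (2, -1, -4, -3)
Solving gives a = (2, -1, -4, -1).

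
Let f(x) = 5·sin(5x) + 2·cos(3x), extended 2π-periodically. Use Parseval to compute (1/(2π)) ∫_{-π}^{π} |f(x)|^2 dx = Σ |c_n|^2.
Σ |c_n|^2 = 29/2

Expand |f|^2 and use orthogonality of {sin(nx), cos(mx)} on [-π, π]:
  ∫_{-π}^{π} sin(nx)^2 dx = π, ∫ cos(mx)^2 dx = π, and cross terms integrate to 0.
So ∫_{-π}^{π} f(x)^2 dx = 5^2 · π + 2^2 · π = (25 + 4)π.
Divide by 2π: (25 + 4)/2 = 29/2.
By Parseval, this equals Σ |c_n|^2.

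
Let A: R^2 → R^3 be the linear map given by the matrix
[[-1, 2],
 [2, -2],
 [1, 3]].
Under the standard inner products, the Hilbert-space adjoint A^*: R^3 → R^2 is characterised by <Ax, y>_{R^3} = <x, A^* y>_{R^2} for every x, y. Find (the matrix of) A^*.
A^* = A^T =
[[-1, 2, 1],
 [2, -2, 3]]

For real matrices with standard dot products, the defining identity <Ax, y> = <x, A^* y> gives (Ax)^T y = x^T (A^*) y, i.e. x^T A^T y = x^T (A^*) y. Since this holds for all x, y, we must have A^* = A^T. Therefore
A^* =
[[-1, 2, 1],
 [2, -2, 3]].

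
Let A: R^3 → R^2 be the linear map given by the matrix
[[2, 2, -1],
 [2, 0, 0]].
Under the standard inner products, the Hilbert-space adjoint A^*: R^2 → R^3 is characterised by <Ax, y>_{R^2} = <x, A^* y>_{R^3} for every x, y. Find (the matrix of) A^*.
A^* = A^T =
[[2, 2],
 [2, 0],
 [-1, 0]]

For real matrices with standard dot products, the defining identity <Ax, y> = <x, A^* y> gives (Ax)^T y = x^T (A^*) y, i.e. x^T A^T y = x^T (A^*) y. Since this holds for all x, y, we must have A^* = A^T. Therefore
A^* =
[[2, 2],
 [2, 0],
 [-1, 0]].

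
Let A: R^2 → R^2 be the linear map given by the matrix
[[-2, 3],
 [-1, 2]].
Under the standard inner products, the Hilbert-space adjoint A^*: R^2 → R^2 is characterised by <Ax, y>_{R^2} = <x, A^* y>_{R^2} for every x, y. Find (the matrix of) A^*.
A^* = A^T =
[[-2, -1],
 [3, 2]]

For real matrices with standard dot products, the defining identity <Ax, y> = <x, A^* y> gives (Ax)^T y = x^T (A^*) y, i.e. x^T A^T y = x^T (A^*) y. Since this holds for all x, y, we must have A^* = A^T. Therefore
A^* =
[[-2, -1],
 [3, 2]].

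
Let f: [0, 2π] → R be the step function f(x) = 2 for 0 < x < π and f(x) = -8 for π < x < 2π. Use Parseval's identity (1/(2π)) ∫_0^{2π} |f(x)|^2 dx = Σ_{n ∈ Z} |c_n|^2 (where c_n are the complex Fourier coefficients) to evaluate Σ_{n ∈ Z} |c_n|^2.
Σ |c_n|^2 = 34

Parseval equates the L^2 energy of f (normalised by 1/(2π)) with the ℓ^2 sum of its Fourier coefficients: (1/(2π)) ∫_0^{2π} |f|^2 = Σ |c_n|^2.
Compute the left side: (1/(2π)) [∫_0^π 2^2 dx + ∫_π^{2π} (-8)^2 dx] = (1/(2π)) · (4π + 64π) = (4 + 64)/2 = 34.
So Σ_{n ∈ Z} |c_n|^2 = 34.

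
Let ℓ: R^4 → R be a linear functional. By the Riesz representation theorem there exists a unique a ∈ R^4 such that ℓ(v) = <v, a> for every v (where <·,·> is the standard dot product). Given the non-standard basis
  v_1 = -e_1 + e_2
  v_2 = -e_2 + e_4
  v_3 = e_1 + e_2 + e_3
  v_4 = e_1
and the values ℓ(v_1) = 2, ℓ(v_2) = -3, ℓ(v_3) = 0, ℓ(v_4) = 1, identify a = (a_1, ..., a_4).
a = (1, 3, -4, 0)

Write a = (a_1, ..., a_4) in the standard basis. For each basis vector v_i, ℓ(v_i) = <v_i, a> is a linear equation in the a_j's. Collect the n equations into a matrix system V a = ℓ, where row i of V is v_i (expressed in the standard basis). Since V is invertible (lower-triangular with 1s on the diagonal, up to permutation), solve by back-substitution:
  V =
[[-1, 1, 0, 0],
 [0, -1, 0, 1],
 [1, 1, 1, 0],
 [1, 0, 0, 0]]
  V a = (2, -3, 0, 1)
Solving gives a = (1, 3, -4, 0).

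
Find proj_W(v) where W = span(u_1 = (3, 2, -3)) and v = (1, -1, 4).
proj_W(v) = (-3/2, -1, 3/2)

Set up U = [u_1 | ... | u_1] ∈ R^(3×1). The projector onto W = col(U) is P = U (U^T U)^(-1) U^T.
Compute U^T U =
  [22],
and U^T v = (-11).
Solve U^T U · c = U^T v for the coefficients: c = (-1/2). The projection is proj_W(v) = U c.
Check: (v - proj_W(v)) · u_1 = 0  (should be 0).
Result: proj_W(v) = (-3/2, -1, 3/2).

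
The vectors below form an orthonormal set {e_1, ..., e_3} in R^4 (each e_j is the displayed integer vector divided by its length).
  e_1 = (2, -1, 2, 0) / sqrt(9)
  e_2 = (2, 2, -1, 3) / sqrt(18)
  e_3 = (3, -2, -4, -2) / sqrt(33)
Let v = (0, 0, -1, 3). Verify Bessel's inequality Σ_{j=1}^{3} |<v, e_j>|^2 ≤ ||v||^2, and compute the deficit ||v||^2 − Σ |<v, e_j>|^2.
Σ |<v, e_j>|^2 = 202/33; ||v||^2 = 10; deficit = 128/33

Write each e_j = u_j / sqrt(<u_j, u_j>) where u_j is the displayed integer vector. Then <v, e_j> = <v, u_j> / sqrt(<u_j, u_j>), so |<v, e_j>|^2 = <v, u_j>^2 / <u_j, u_j>.
Coefficients: <v, e_1> = -2/sqrt(9), <v, e_2> = 10/sqrt(18), <v, e_3> = -2/sqrt(33).
Square and sum: Σ |<v, e_j>|^2 = 202/33.
Compute ||v||^2 = v·v = 10.
Deficit = 10 − 202/33 = 128/33 ≥ 0, confirming Bessel's inequality. (The deficit equals ||v − Σ <v,e_j> e_j||^2, the squared distance from v to span{e_j}.)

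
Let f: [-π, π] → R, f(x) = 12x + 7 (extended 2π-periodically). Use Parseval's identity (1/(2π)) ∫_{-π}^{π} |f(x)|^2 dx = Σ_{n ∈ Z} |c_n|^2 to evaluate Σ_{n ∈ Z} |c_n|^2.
Σ |c_n|^2 = 48π^2 + 49

Expand and integrate term by term over [-π, π]:
  ∫ (12x)^2 dx = 144·(2π^3/3); ∫ 2·12·(7)·x dx = 0 (odd integrand); ∫ 7^2 dx = 49·2π.
So (1/(2π)) ∫_{-π}^{π} (12x + 7)^2 dx = 144π^2/3 + 49 = 48π^2 + 49.
Parseval ⇒ Σ |c_n|^2 = 48π^2 + 49.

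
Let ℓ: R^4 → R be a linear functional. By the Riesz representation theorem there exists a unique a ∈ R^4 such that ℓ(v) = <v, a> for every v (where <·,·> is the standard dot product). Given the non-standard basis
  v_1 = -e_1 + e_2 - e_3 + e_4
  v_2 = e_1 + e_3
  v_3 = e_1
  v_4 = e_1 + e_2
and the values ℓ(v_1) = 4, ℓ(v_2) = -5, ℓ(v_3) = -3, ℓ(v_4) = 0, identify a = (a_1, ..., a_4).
a = (-3, 3, -2, -4)

Write a = (a_1, ..., a_4) in the standard basis. For each basis vector v_i, ℓ(v_i) = <v_i, a> is a linear equation in the a_j's. Collect the n equations into a matrix system V a = ℓ, where row i of V is v_i (expressed in the standard basis). Since V is invertible (lower-triangular with 1s on the diagonal, up to permutation), solve by back-substitution:
  V =
[[-1, 1, -1, 1],
 [1, 0, 1, 0],
 [1, 0, 0, 0],
 [1, 1, 0, 0]]
  V a = (4, -5, -3, 0)
Solving gives a = (-3, 3, -2, -4).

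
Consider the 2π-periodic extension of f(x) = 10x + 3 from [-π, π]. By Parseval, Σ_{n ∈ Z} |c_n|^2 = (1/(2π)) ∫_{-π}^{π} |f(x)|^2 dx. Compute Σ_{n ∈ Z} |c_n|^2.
Σ |c_n|^2 = 100π^2/3 + 9

Expand and integrate term by term over [-π, π]:
  ∫ (10x)^2 dx = 100·(2π^3/3); ∫ 2·10·(3)·x dx = 0 (odd integrand); ∫ 3^2 dx = 9·2π.
So (1/(2π)) ∫_{-π}^{π} (10x + 3)^2 dx = 100π^2/3 + 9 = 100π^2/3 + 9.
Parseval ⇒ Σ |c_n|^2 = 100π^2/3 + 9.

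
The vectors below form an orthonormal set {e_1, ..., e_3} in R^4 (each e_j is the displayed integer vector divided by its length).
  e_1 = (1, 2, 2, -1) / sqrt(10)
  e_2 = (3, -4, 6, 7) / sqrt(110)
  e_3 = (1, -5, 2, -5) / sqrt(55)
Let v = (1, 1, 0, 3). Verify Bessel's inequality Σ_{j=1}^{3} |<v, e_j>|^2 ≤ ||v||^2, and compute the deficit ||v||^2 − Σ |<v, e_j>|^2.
Σ |<v, e_j>|^2 = 51/5; ||v||^2 = 11; deficit = 4/5

Write each e_j = u_j / sqrt(<u_j, u_j>) where u_j is the displayed integer vector. Then <v, e_j> = <v, u_j> / sqrt(<u_j, u_j>), so |<v, e_j>|^2 = <v, u_j>^2 / <u_j, u_j>.
Coefficients: <v, e_1> = 0/sqrt(10), <v, e_2> = 20/sqrt(110), <v, e_3> = -19/sqrt(55).
Square and sum: Σ |<v, e_j>|^2 = 51/5.
Compute ||v||^2 = v·v = 11.
Deficit = 11 − 51/5 = 4/5 ≥ 0, confirming Bessel's inequality. (The deficit equals ||v − Σ <v,e_j> e_j||^2, the squared distance from v to span{e_j}.)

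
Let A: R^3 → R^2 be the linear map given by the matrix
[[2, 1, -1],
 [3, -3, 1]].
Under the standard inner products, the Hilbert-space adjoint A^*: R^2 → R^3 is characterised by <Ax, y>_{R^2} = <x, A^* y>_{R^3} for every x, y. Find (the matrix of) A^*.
A^* = A^T =
[[2, 3],
 [1, -3],
 [-1, 1]]

For real matrices with standard dot products, the defining identity <Ax, y> = <x, A^* y> gives (Ax)^T y = x^T (A^*) y, i.e. x^T A^T y = x^T (A^*) y. Since this holds for all x, y, we must have A^* = A^T. Therefore
A^* =
[[2, 3],
 [1, -3],
 [-1, 1]].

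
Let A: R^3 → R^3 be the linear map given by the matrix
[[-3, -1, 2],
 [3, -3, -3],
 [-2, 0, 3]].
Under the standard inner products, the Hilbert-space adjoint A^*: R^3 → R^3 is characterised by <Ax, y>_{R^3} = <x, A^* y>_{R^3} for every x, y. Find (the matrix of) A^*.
A^* = A^T =
[[-3, 3, -2],
 [-1, -3, 0],
 [2, -3, 3]]

For real matrices with standard dot products, the defining identity <Ax, y> = <x, A^* y> gives (Ax)^T y = x^T (A^*) y, i.e. x^T A^T y = x^T (A^*) y. Since this holds for all x, y, we must have A^* = A^T. Therefore
A^* =
[[-3, 3, -2],
 [-1, -3, 0],
 [2, -3, 3]].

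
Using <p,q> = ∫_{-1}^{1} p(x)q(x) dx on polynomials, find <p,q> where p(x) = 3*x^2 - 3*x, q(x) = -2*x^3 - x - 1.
<p,q> = 12/5

Expand the product: p(x)·q(x) = -6*x^5 + 6*x^4 - 3*x^3 + 3*x.
∫_{-1}^{1} of each monomial x^k gives [2/(k+1) if k even, 0 if k odd]. Integrating term-by-term (or equivalently evaluating the antiderivative F(x) = -x^6 + 6*x^5/5 - 3*x^4/4 + 3*x^2/2 at the endpoints):
  F(1) − F(−1) = 19/20 − (-29/20) = 12/5.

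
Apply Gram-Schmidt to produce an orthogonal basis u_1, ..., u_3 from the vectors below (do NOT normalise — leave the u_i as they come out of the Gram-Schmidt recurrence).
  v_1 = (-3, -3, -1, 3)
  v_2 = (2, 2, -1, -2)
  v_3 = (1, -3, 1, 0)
Orthogonal basis:
  u_1 = (-3, -3, -1, 3)
  u_2 = (5/28, 5/28, -45/28, -5/28)
  u_3 = (5/3, -7/3, 0, -2/3)

Apply the Gram-Schmidt recurrence
  u_1 = v_1
  u_i = v_i − Σ_{j<i} ((v_i · u_j) / (u_j · u_j)) · u_j.

Step by step this gives:
  u_1 = (-3, -3, -1, 3)
  u_2 = (5/28, 5/28, -45/28, -5/28)
  u_3 = (5/3, -7/3, 0, -2/3)

Orthogonality check:
  u_2 · u_1 = 0 (should be 0)
  u_3 · u_1 = 0 (should be 0)
  u_3 · u_2 = 0 (should be 0)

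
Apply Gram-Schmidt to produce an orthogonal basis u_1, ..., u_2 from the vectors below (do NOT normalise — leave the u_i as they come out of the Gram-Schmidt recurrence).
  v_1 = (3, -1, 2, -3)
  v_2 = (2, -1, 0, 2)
Orthogonal basis:
  u_1 = (3, -1, 2, -3)
  u_2 = (43/23, -22/23, -2/23, 49/23)

Apply the Gram-Schmidt recurrence
  u_1 = v_1
  u_i = v_i − Σ_{j<i} ((v_i · u_j) / (u_j · u_j)) · u_j.

Step by step this gives:
  u_1 = (3, -1, 2, -3)
  u_2 = (43/23, -22/23, -2/23, 49/23)

Orthogonality check:
  u_2 · u_1 = 0 (should be 0)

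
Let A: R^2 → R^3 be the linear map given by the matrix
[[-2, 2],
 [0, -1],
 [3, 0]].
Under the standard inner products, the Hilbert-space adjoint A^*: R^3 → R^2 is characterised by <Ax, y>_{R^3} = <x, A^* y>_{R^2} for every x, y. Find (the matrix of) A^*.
A^* = A^T =
[[-2, 0, 3],
 [2, -1, 0]]

For real matrices with standard dot products, the defining identity <Ax, y> = <x, A^* y> gives (Ax)^T y = x^T (A^*) y, i.e. x^T A^T y = x^T (A^*) y. Since this holds for all x, y, we must have A^* = A^T. Therefore
A^* =
[[-2, 0, 3],
 [2, -1, 0]].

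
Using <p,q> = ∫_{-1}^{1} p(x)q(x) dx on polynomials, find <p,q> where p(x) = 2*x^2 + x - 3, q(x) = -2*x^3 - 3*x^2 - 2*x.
<p,q> = 22/15

Expand the product: p(x)·q(x) = -4*x^5 - 8*x^4 - x^3 + 7*x^2 + 6*x.
∫_{-1}^{1} of each monomial x^k gives [2/(k+1) if k even, 0 if k odd]. Integrating term-by-term (or equivalently evaluating the antiderivative F(x) = -2*x^6/3 - 8*x^5/5 - x^4/4 + 7*x^3/3 + 3*x^2 at the endpoints):
  F(1) − F(−1) = 169/60 − (27/20) = 22/15.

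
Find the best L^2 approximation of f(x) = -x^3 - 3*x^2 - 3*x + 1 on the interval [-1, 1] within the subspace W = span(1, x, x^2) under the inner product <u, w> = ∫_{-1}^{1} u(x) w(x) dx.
g(x) = -3*x^2 - 18*x/5 + 1

The best approximation g ∈ W is the orthogonal projection of f onto W. Writing g = a_0 + a_1 x + a_2 x^2, the coefficients solve the normal equations G · a = b where
  G_{ij} = <φ_i, φ_j> and b_i = <f, φ_i>, with φ_0 = 1, φ_1 = x, φ_2 = x^2.
G =
  [2, 0, 2/3]
  [0, 2/3, 0]
  [2/3, 0, 2/5],
b = (0, -12/5, -8/15).
Solving gives a_0 = 1, a_1 = -18/5, a_2 = -3, so
  g(x) = -3*x^2 - 18*x/5 + 1.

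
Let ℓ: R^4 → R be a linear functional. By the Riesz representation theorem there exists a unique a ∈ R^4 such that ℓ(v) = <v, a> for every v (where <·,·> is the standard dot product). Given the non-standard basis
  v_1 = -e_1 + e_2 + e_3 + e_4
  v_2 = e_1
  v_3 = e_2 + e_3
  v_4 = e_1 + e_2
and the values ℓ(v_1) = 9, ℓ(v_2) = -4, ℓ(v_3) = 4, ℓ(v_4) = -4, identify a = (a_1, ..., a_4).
a = (-4, 0, 4, 1)

Write a = (a_1, ..., a_4) in the standard basis. For each basis vector v_i, ℓ(v_i) = <v_i, a> is a linear equation in the a_j's. Collect the n equations into a matrix system V a = ℓ, where row i of V is v_i (expressed in the standard basis). Since V is invertible (lower-triangular with 1s on the diagonal, up to permutation), solve by back-substitution:
  V =
[[-1, 1, 1, 1],
 [1, 0, 0, 0],
 [0, 1, 1, 0],
 [1, 1, 0, 0]]
  V a = (9, -4, 4, -4)
Solving gives a = (-4, 0, 4, 1).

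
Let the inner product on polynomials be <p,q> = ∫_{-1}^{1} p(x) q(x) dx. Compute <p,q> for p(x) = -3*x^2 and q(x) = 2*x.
<p,q> = 0

Expand the product: p(x)·q(x) = -6*x^3.
∫_{-1}^{1} of each monomial x^k gives [2/(k+1) if k even, 0 if k odd]. Integrating term-by-term (or equivalently evaluating the antiderivative F(x) = -3*x^4/2 at the endpoints):
  F(1) − F(−1) = -3/2 − (-3/2) = 0.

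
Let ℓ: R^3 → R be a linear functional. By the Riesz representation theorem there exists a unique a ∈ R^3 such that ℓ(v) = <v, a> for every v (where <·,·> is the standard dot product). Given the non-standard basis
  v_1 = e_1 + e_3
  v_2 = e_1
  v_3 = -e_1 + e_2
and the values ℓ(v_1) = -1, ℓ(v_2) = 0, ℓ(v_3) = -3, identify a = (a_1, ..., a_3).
a = (0, -3, -1)

Write a = (a_1, ..., a_3) in the standard basis. For each basis vector v_i, ℓ(v_i) = <v_i, a> is a linear equation in the a_j's. Collect the n equations into a matrix system V a = ℓ, where row i of V is v_i (expressed in the standard basis). Since V is invertible (lower-triangular with 1s on the diagonal, up to permutation), solve by back-substitution:
  V =
[[1, 0, 1],
 [1, 0, 0],
 [-1, 1, 0]]
  V a = (-1, 0, -3)
Solving gives a = (0, -3, -1).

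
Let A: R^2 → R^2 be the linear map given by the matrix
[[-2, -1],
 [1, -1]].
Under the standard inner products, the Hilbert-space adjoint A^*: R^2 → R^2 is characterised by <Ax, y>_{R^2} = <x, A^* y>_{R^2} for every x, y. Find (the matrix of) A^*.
A^* = A^T =
[[-2, 1],
 [-1, -1]]

For real matrices with standard dot products, the defining identity <Ax, y> = <x, A^* y> gives (Ax)^T y = x^T (A^*) y, i.e. x^T A^T y = x^T (A^*) y. Since this holds for all x, y, we must have A^* = A^T. Therefore
A^* =
[[-2, 1],
 [-1, -1]].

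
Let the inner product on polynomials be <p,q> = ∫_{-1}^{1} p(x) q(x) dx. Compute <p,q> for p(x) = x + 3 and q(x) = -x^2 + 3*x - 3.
<p,q> = -18

Expand the product: p(x)·q(x) = -x^3 + 6*x - 9.
∫_{-1}^{1} of each monomial x^k gives [2/(k+1) if k even, 0 if k odd]. Integrating term-by-term (or equivalently evaluating the antiderivative F(x) = -x^4/4 + 3*x^2 - 9*x at the endpoints):
  F(1) − F(−1) = -25/4 − (47/4) = -18.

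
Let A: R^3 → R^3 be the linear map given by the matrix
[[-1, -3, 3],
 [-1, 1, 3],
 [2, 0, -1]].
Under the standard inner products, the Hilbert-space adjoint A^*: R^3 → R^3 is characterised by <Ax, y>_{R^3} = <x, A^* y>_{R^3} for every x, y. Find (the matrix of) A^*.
A^* = A^T =
[[-1, -1, 2],
 [-3, 1, 0],
 [3, 3, -1]]

For real matrices with standard dot products, the defining identity <Ax, y> = <x, A^* y> gives (Ax)^T y = x^T (A^*) y, i.e. x^T A^T y = x^T (A^*) y. Since this holds for all x, y, we must have A^* = A^T. Therefore
A^* =
[[-1, -1, 2],
 [-3, 1, 0],
 [3, 3, -1]].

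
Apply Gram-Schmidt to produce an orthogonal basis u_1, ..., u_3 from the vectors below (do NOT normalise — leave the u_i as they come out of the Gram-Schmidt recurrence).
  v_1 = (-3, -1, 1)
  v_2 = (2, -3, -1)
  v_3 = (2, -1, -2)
Orthogonal basis:
  u_1 = (-3, -1, 1)
  u_2 = (10/11, -37/11, -7/11)
  u_3 = (-26/69, 13/138, -143/138)

Apply the Gram-Schmidt recurrence
  u_1 = v_1
  u_i = v_i − Σ_{j<i} ((v_i · u_j) / (u_j · u_j)) · u_j.

Step by step this gives:
  u_1 = (-3, -1, 1)
  u_2 = (10/11, -37/11, -7/11)
  u_3 = (-26/69, 13/138, -143/138)

Orthogonality check:
  u_2 · u_1 = 0 (should be 0)
  u_3 · u_1 = 0 (should be 0)
  u_3 · u_2 = 0 (should be 0)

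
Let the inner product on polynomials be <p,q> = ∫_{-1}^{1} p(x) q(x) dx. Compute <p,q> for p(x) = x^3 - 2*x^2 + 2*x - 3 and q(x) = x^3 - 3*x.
<p,q> = -144/35

Expand the product: p(x)·q(x) = x^6 - 2*x^5 - x^4 + 3*x^3 - 6*x^2 + 9*x.
∫_{-1}^{1} of each monomial x^k gives [2/(k+1) if k even, 0 if k odd]. Integrating term-by-term (or equivalently evaluating the antiderivative F(x) = x^7/7 - x^6/3 - x^5/5 + 3*x^4/4 - 2*x^3 + 9*x^2/2 at the endpoints):
  F(1) − F(−1) = 1201/420 − (2929/420) = -144/35.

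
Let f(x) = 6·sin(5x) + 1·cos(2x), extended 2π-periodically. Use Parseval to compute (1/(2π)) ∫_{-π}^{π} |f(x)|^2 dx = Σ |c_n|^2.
Σ |c_n|^2 = 37/2

Expand |f|^2 and use orthogonality of {sin(nx), cos(mx)} on [-π, π]:
  ∫_{-π}^{π} sin(nx)^2 dx = π, ∫ cos(mx)^2 dx = π, and cross terms integrate to 0.
So ∫_{-π}^{π} f(x)^2 dx = 6^2 · π + 1^2 · π = (36 + 1)π.
Divide by 2π: (36 + 1)/2 = 37/2.
By Parseval, this equals Σ |c_n|^2.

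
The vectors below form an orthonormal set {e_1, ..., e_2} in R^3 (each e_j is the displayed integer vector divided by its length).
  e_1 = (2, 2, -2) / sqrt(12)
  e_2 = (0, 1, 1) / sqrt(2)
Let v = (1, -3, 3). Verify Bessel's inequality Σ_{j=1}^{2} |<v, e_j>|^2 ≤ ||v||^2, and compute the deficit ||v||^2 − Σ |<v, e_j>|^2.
Σ |<v, e_j>|^2 = 25/3; ||v||^2 = 19; deficit = 32/3

Write each e_j = u_j / sqrt(<u_j, u_j>) where u_j is the displayed integer vector. Then <v, e_j> = <v, u_j> / sqrt(<u_j, u_j>), so |<v, e_j>|^2 = <v, u_j>^2 / <u_j, u_j>.
Coefficients: <v, e_1> = -10/sqrt(12), <v, e_2> = 0/sqrt(2).
Square and sum: Σ |<v, e_j>|^2 = 25/3.
Compute ||v||^2 = v·v = 19.
Deficit = 19 − 25/3 = 32/3 ≥ 0, confirming Bessel's inequality. (The deficit equals ||v − Σ <v,e_j> e_j||^2, the squared distance from v to span{e_j}.)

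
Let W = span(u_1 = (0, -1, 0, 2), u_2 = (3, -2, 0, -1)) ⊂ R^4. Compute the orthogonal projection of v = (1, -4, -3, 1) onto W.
proj_W(v) = (15/7, -92/35, 0, 59/35)

Set up U = [u_1 | ... | u_2] ∈ R^(4×2). The projector onto W = col(U) is P = U (U^T U)^(-1) U^T.
Compute U^T U =
  [5, 0]
  [0, 14],
and U^T v = (6, 10).
Solve U^T U · c = U^T v for the coefficients: c = (6/5, 5/7). The projection is proj_W(v) = U c.
Check: (v - proj_W(v)) · u_1 = 0  (should be 0).
Check: (v - proj_W(v)) · u_2 = 0  (should be 0).
Result: proj_W(v) = (15/7, -92/35, 0, 59/35).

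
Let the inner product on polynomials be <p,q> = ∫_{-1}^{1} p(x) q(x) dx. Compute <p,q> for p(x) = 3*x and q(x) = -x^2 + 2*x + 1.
<p,q> = 4

Expand the product: p(x)·q(x) = -3*x^3 + 6*x^2 + 3*x.
∫_{-1}^{1} of each monomial x^k gives [2/(k+1) if k even, 0 if k odd]. Integrating term-by-term (or equivalently evaluating the antiderivative F(x) = -3*x^4/4 + 2*x^3 + 3*x^2/2 at the endpoints):
  F(1) − F(−1) = 11/4 − (-5/4) = 4.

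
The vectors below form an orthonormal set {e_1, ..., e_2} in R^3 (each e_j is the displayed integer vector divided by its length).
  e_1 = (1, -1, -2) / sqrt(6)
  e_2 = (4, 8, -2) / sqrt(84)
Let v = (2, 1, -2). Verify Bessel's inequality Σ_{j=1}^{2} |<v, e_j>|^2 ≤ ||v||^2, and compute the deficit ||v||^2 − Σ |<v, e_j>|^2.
Σ |<v, e_j>|^2 = 125/14; ||v||^2 = 9; deficit = 1/14

Write each e_j = u_j / sqrt(<u_j, u_j>) where u_j is the displayed integer vector. Then <v, e_j> = <v, u_j> / sqrt(<u_j, u_j>), so |<v, e_j>|^2 = <v, u_j>^2 / <u_j, u_j>.
Coefficients: <v, e_1> = 5/sqrt(6), <v, e_2> = 20/sqrt(84).
Square and sum: Σ |<v, e_j>|^2 = 125/14.
Compute ||v||^2 = v·v = 9.
Deficit = 9 − 125/14 = 1/14 ≥ 0, confirming Bessel's inequality. (The deficit equals ||v − Σ <v,e_j> e_j||^2, the squared distance from v to span{e_j}.)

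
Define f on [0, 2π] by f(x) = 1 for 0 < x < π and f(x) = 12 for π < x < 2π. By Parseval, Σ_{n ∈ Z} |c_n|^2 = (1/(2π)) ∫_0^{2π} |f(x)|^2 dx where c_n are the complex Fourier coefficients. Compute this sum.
Σ |c_n|^2 = 145/2

Parseval equates the L^2 energy of f (normalised by 1/(2π)) with the ℓ^2 sum of its Fourier coefficients: (1/(2π)) ∫_0^{2π} |f|^2 = Σ |c_n|^2.
Compute the left side: (1/(2π)) [∫_0^π 1^2 dx + ∫_π^{2π} 12^2 dx] = (1/(2π)) · (1π + 144π) = (1 + 144)/2 = 145/2.
So Σ_{n ∈ Z} |c_n|^2 = 145/2.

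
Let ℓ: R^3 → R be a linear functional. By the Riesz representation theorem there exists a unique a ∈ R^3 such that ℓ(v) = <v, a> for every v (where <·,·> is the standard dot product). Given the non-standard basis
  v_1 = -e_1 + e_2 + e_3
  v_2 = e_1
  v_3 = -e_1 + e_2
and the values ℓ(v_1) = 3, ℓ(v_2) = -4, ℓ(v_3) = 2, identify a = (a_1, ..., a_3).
a = (-4, -2, 1)

Write a = (a_1, ..., a_3) in the standard basis. For each basis vector v_i, ℓ(v_i) = <v_i, a> is a linear equation in the a_j's. Collect the n equations into a matrix system V a = ℓ, where row i of V is v_i (expressed in the standard basis). Since V is invertible (lower-triangular with 1s on the diagonal, up to permutation), solve by back-substitution:
  V =
[[-1, 1, 1],
 [1, 0, 0],
 [-1, 1, 0]]
  V a = (3, -4, 2)
Solving gives a = (-4, -2, 1).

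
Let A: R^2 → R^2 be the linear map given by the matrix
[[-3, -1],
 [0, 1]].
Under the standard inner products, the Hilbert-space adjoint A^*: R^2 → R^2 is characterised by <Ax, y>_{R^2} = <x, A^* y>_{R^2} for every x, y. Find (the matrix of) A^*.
A^* = A^T =
[[-3, 0],
 [-1, 1]]

For real matrices with standard dot products, the defining identity <Ax, y> = <x, A^* y> gives (Ax)^T y = x^T (A^*) y, i.e. x^T A^T y = x^T (A^*) y. Since this holds for all x, y, we must have A^* = A^T. Therefore
A^* =
[[-3, 0],
 [-1, 1]].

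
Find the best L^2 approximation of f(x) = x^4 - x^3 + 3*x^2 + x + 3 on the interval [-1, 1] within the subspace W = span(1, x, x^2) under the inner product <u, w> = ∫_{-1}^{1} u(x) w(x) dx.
g(x) = 27*x^2/7 + 2*x/5 + 102/35

The best approximation g ∈ W is the orthogonal projection of f onto W. Writing g = a_0 + a_1 x + a_2 x^2, the coefficients solve the normal equations G · a = b where
  G_{ij} = <φ_i, φ_j> and b_i = <f, φ_i>, with φ_0 = 1, φ_1 = x, φ_2 = x^2.
G =
  [2, 0, 2/3]
  [0, 2/3, 0]
  [2/3, 0, 2/5],
b = (42/5, 4/15, 122/35).
Solving gives a_0 = 102/35, a_1 = 2/5, a_2 = 27/7, so
  g(x) = 27*x^2/7 + 2*x/5 + 102/35.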